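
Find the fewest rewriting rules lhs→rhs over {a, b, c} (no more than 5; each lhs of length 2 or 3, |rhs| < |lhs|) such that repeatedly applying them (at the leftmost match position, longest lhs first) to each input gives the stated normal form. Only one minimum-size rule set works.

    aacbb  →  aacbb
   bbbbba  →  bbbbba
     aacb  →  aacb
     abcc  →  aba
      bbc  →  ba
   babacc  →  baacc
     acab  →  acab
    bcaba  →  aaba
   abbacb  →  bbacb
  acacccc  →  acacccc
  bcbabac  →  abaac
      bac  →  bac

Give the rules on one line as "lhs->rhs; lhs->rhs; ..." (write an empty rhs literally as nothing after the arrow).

  | aacbb
  | bbbbba
  | aacb
  | abcc => aba

abb->bb; bab->ba; bc->a; bcc->ba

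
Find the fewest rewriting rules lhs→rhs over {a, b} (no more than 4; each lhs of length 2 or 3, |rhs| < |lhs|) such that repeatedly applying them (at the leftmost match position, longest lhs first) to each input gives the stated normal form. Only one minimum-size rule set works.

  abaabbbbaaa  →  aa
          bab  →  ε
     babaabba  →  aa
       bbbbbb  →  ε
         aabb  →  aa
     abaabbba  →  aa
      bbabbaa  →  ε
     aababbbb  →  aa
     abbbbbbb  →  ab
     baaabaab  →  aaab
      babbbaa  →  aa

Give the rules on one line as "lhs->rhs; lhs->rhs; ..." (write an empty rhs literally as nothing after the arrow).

  | abaabbbbaaa => aabbbbaaa => aabbaaa => aabbaa => aabba => aabb => aa
  | bab => ba => ε
  | babaabba => baaabba => aabba => aabb => aa
  | bbbbbb => bbbb => bb => ε

ba->; bab->ba; bb->; bba->bb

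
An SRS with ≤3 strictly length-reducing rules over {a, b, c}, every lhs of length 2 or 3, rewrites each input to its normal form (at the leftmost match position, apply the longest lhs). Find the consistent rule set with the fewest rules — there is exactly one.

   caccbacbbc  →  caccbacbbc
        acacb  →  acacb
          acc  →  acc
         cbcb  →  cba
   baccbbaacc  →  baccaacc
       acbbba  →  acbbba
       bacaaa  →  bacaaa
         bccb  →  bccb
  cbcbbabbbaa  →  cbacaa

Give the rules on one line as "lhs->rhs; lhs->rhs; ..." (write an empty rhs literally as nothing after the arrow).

  | caccbacbbc
  | acacb
  | acc
  | cbcb => cba

aba->ac; baa->aa; bcb->ba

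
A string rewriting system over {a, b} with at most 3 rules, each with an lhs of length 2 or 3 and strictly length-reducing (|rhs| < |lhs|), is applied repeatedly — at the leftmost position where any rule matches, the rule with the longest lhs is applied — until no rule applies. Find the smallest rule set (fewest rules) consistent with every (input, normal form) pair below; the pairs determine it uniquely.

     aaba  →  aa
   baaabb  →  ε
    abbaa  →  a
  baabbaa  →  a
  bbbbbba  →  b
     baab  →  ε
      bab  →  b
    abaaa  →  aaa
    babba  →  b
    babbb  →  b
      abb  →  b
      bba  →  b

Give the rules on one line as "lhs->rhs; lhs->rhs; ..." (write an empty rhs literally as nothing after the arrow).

  | aaba => aa
  | baaabb => aabb => ab => ε
  | abbaa => baa => a
  | baabbaa => abbaa => baa => a

ab->; ba->; bbb->b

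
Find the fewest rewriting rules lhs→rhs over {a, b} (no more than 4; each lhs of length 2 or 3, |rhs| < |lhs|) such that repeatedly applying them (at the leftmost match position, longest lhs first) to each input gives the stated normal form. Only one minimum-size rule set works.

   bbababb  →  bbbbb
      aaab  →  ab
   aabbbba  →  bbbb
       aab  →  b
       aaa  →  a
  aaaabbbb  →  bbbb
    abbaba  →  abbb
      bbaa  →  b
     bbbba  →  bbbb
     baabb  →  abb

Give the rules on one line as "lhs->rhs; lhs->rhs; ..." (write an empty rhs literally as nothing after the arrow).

aa->; ba->b; baa->a

  | bbababb => bbbabb => bbbbb
  | aaab => ab
  | aabbbba => bbbba => bbbb
  | aab => b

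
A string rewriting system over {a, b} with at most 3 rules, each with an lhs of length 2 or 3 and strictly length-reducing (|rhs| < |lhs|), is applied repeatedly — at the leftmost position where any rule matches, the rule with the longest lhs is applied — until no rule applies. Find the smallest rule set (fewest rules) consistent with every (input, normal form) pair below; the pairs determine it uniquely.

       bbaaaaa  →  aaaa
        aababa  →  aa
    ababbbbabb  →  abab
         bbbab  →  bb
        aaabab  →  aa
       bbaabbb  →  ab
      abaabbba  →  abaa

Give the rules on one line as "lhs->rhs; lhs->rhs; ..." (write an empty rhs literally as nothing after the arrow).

aab->a; abb->a; bba->

  | bbaaaaa => aaaa
  | aababa => aaba => aa
  | ababbbbabb => ababbabb => abaabb => abab
  | bbbab => bb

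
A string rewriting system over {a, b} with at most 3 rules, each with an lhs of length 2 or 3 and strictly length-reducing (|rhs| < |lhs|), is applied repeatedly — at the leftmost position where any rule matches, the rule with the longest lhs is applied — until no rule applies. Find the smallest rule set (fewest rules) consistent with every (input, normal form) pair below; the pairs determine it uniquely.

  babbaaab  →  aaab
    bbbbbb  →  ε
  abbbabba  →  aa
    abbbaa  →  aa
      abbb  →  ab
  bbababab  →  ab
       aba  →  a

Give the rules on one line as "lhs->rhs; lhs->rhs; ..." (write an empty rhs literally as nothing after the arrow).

ba->; bb->

  | babbaaab => bbaaab => aaab
  | bbbbbb => bbbb => bb => ε
  | abbbabba => ababba => abba => aa
  | abbbaa => abaa => aa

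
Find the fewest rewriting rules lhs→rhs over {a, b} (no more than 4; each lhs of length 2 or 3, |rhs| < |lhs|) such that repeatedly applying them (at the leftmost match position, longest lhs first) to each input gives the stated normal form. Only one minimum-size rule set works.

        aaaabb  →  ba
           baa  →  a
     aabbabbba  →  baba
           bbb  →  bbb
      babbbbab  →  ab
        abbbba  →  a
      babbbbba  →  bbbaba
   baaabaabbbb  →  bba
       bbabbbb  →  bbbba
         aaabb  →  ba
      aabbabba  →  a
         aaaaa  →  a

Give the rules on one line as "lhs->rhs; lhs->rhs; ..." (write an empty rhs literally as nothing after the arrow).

  | aaaabb => aaabb => aabb => abb => ba
  | baa => aa => a
  | aabbabbba => abbabbba => baabbba => aabbba => abbba => baba
  | bbb

aa->a; abb->ba; baa->aa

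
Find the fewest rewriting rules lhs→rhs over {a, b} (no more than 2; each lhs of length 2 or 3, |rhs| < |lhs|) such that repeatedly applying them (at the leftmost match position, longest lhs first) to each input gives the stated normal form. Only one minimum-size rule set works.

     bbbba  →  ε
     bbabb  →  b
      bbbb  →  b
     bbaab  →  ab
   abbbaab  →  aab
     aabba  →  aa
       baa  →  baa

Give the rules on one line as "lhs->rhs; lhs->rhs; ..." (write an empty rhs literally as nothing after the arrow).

  | bbbba => bbba => bba => ε
  | bbabb => bb => b
  | bbbb => bbb => bb => b
  | bbaab => ab

bb->b; bba->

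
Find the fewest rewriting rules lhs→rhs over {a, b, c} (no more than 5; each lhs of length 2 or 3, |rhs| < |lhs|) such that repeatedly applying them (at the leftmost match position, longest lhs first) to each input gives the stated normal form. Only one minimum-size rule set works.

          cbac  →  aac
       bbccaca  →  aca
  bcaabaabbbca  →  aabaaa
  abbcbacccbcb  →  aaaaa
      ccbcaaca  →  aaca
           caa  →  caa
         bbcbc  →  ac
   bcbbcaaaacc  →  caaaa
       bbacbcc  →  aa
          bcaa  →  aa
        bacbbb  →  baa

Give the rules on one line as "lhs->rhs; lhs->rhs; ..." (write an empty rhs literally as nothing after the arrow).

  | cbac => aac
  | bbccaca => ccaca => aca
  | bcaabaabbbca => aabaabbbca => aabaabca => aabaaa
  | abbcbacccbcb => acbacccbcb => aaacccbcb => aaacbcb => aaaacb => aaaaa

bb->; bc->; cb->a; cc->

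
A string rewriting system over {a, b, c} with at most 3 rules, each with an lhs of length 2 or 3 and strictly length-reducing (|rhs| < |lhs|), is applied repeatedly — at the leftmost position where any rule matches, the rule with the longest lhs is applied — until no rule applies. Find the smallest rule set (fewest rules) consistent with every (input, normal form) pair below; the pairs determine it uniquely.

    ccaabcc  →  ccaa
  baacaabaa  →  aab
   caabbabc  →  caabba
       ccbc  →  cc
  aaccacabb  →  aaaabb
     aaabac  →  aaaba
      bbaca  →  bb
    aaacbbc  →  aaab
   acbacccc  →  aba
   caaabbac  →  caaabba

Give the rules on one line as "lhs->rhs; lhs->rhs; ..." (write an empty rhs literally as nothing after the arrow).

  | ccaabcc => ccaac => ccaa
  | baacaabaa => bcaabaa => aabaa => aab
  | caabbabc => caabba
  | ccbc => cc

ac->a; baa->b; bc->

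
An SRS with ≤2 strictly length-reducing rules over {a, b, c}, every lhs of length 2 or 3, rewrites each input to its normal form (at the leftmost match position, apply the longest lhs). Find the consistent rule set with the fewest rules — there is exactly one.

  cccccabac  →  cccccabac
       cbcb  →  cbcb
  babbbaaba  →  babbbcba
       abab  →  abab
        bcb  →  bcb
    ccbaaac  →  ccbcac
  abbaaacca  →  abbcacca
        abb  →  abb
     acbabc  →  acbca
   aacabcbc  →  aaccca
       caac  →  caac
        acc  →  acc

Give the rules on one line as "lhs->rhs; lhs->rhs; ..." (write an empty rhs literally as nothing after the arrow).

abc->ca; baa->bc

  | cccccabac
  | cbcb
  | babbbaaba => babbbcba
  | abab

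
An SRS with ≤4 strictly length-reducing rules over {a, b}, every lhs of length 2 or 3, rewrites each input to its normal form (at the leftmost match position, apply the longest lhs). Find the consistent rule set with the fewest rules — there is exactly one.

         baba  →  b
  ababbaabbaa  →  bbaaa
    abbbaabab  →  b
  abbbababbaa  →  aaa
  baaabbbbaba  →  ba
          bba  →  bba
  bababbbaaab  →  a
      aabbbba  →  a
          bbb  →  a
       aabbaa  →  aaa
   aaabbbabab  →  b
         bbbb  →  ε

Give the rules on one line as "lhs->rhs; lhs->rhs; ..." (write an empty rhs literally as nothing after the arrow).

  | baba => b
  | ababbaabbaa => bbaabbaa => bbaaa
  | abbbaabab => baabab => bab => b
  | abbbababbaa => bababbaa => bbbaa => aaa

ab->; aba->; abb->; bbb->a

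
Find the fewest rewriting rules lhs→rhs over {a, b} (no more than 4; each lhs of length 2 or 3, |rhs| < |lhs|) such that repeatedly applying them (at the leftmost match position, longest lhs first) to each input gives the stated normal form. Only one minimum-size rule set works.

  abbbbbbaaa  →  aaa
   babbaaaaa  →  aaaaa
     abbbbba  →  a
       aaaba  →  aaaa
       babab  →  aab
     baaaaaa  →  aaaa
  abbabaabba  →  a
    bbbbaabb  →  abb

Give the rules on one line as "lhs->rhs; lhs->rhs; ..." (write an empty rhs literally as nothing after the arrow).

  | abbbbbbaaa => abbbbbaaa => abbbbaaa => abbbaaa => abbaaa => aaa
  | babbaaaaa => abbaaaaa => aaaaa
  | abbbbba => abbbba => abbba => abba => a
  | aaaba => aaaa

ba->a; baa->; bba->; bbb->bb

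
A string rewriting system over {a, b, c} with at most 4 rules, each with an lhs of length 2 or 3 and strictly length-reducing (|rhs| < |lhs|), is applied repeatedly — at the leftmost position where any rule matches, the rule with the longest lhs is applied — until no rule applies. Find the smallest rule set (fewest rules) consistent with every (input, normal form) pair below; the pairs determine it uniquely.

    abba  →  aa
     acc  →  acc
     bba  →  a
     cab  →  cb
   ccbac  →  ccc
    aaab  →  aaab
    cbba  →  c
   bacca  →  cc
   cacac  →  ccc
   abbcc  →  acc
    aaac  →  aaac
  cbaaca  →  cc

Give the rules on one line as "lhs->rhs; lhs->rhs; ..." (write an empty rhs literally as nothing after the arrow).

ba->; bb->; ca->c

  | abba => aa
  | acc
  | bba => a
  | cab => cb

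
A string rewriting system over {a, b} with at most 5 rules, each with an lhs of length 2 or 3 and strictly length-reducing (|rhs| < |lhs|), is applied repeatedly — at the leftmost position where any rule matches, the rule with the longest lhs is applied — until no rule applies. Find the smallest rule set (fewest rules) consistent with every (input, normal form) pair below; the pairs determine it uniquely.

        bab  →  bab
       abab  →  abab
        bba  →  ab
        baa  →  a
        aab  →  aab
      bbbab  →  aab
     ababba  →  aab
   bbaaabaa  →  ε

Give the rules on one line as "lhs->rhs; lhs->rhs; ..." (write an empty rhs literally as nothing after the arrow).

  | bab
  | abab
  | bba => ab
  | baa => a

aaa->; baa->a; bba->ab; bbb->a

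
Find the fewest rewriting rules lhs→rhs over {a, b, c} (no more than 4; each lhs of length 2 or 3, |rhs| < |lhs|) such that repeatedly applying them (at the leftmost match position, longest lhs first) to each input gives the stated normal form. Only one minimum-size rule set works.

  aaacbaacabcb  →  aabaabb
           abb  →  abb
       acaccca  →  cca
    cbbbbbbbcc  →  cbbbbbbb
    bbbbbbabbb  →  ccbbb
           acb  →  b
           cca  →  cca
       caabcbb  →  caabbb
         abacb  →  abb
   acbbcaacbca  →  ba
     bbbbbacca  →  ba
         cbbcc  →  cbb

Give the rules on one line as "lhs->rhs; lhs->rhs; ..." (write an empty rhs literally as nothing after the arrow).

ac->; bba->ac; bc->b

  | aaacbaacabcb => aabaacabcb => aabaabcb => aabaabb
  | abb
  | acaccca => accca => cca
  | cbbbbbbbcc => cbbbbbbbc => cbbbbbbb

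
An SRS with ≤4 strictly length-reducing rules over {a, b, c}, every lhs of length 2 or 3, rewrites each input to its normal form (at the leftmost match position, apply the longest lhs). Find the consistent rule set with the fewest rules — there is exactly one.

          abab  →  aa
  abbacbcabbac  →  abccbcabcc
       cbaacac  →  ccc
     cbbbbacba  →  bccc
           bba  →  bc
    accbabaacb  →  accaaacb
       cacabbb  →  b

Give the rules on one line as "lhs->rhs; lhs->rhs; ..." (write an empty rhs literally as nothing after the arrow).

aca->; ba->c; bab->a; cbb->

  | abab => aa
  | abbacbcabbac => abccbcabbac => abccbcabcc
  | cbaacac => ccacac => ccc
  | cbbbbacba => bbacba => bccba => bccc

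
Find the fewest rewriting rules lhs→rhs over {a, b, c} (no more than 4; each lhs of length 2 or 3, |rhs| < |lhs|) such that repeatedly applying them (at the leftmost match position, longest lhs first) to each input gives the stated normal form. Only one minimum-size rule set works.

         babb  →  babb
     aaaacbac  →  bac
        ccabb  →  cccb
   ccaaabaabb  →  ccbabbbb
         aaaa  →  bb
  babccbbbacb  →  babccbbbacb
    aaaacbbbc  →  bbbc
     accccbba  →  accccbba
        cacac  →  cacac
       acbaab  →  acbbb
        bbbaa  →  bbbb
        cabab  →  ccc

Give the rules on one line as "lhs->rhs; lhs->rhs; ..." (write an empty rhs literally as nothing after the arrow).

  | babb
  | aaaacbac => baacbac => bbcbac => bac
  | ccabb => cccb
  | ccaaabaabb => ccbabaabb => ccbabbbb

aa->b; bcb->; cab->cc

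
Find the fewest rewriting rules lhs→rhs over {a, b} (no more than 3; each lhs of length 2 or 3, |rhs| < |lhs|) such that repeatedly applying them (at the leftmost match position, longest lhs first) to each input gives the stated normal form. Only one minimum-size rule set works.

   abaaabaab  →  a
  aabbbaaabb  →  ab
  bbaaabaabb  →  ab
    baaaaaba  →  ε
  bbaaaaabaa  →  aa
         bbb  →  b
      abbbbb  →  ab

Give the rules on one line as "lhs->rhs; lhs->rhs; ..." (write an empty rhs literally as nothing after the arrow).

  | abaaabaab => aaabaab => abbaab => aaab => abb => a
  | aabbbaaabb => bbbbaaabb => bbaaabb => aaabb => abbb => ab
  | bbaaabaabb => aaabaabb => abbaabb => aaabb => abbb => ab
  | baaaaaba => aaaaba => aabba => bbba => ba => ε

aab->bb; ba->; bb->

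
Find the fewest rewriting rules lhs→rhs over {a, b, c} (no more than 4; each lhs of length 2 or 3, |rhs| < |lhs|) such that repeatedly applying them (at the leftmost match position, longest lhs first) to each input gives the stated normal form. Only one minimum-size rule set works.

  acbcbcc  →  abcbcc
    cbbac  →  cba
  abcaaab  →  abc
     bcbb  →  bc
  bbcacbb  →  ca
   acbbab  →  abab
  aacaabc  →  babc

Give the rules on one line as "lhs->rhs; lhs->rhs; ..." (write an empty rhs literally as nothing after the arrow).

aaa->b; ac->a; bb->; bba->ba

  | acbcbcc => abcbcc
  | cbbac => cbac => cba
  | abcaaab => abcbb => abc
  | bcbb => bc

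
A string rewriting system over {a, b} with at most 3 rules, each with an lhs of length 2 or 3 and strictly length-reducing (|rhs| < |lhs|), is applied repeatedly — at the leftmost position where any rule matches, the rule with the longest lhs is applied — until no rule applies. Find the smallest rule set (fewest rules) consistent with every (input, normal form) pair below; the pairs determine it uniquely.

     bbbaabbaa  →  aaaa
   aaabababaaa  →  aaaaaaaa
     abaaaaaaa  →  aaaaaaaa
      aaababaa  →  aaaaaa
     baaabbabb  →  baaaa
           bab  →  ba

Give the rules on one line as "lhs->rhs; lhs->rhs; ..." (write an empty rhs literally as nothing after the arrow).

  | bbbaabbaa => aabbaa => aabaa => aaaa
  | aaabababaaa => aaaababaaa => aaaaabaaa => aaaaaaaa
  | abaaaaaaa => aaaaaaaa
  | aaababaa => aaaabaa => aaaaaa

ab->a; bbb->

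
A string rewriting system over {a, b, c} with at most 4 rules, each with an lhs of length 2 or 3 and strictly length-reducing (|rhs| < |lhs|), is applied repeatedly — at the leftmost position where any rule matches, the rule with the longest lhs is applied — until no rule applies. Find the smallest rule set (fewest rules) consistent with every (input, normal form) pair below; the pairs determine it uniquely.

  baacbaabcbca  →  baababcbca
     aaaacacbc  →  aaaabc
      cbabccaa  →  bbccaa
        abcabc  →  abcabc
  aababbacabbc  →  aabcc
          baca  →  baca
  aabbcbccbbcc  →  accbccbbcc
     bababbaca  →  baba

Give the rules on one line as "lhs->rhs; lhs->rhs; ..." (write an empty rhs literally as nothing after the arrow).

  | baacbaabcbca => baababcbca
  | aaaacacbc => aaaabc
  | cbabccaa => bbccaa
  | abcabc

abb->c; cac->; cba->b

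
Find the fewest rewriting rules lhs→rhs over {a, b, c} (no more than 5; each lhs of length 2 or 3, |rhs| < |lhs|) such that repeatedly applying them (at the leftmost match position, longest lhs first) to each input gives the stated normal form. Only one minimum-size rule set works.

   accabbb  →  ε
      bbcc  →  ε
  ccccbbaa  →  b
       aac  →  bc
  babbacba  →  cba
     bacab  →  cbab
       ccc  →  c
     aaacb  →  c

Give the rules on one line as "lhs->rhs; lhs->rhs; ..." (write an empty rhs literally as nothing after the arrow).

aa->b; bac->cb; bb->; cc->

  | accabbb => aabbb => bbbb => bb => ε
  | bbcc => cc => ε
  | ccccbbaa => ccbbaa => bbaa => aa => b
  | aac => bc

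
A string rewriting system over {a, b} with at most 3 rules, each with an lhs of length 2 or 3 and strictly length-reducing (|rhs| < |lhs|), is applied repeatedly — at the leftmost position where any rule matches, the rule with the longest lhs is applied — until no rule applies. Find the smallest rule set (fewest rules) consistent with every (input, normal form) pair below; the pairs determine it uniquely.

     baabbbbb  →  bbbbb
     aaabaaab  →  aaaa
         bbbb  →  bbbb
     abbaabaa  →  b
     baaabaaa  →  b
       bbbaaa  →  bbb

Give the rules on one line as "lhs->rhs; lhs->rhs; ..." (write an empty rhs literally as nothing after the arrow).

ab->; ba->b; bab->b

  | baabbbbb => babbbbb => bbbbb
  | aaabaaab => aaaaab => aaaa
  | bbbb
  | abbaabaa => baabaa => babaa => baa => ba => b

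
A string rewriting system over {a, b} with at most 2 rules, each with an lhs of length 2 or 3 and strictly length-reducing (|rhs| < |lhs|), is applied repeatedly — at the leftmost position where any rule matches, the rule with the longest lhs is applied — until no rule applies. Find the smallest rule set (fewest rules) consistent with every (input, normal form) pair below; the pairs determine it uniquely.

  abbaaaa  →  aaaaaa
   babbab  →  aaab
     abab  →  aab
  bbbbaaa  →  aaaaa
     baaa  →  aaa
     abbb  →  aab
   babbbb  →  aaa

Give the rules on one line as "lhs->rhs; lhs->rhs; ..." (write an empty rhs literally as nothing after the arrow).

ba->a; bb->a

  | abbaaaa => aaaaaa
  | babbab => abbab => aaab
  | abab => aab
  | bbbbaaa => abbaaa => aaaaa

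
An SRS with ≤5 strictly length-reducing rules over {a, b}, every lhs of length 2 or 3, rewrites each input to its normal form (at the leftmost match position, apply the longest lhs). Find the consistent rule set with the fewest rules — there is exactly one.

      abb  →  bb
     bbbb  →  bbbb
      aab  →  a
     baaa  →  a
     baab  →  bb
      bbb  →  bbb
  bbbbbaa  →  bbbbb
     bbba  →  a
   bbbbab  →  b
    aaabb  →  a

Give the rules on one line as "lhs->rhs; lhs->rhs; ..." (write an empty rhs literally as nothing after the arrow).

aab->a; ab->b; ba->a; baa->b

  | abb => bb
  | bbbb
  | aab => a
  | baaa => ba => a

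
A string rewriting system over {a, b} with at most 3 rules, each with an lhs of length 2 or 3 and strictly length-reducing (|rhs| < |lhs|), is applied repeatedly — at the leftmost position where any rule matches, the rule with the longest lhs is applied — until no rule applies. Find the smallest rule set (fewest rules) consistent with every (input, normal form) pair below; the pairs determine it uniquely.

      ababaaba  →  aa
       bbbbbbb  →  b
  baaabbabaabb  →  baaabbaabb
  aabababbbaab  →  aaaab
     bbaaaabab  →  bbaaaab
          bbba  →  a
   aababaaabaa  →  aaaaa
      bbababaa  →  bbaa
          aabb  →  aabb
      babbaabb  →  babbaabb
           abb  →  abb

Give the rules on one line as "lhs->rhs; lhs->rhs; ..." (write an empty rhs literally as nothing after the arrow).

  | ababaaba => abaaba => aaba => aa
  | bbbbbbb => bbbb => b
  | baaabbabaabb => baaabbaabb
  | aabababbbaab => aababbbaab => aabbbaab => aaaab

aba->a; bbb->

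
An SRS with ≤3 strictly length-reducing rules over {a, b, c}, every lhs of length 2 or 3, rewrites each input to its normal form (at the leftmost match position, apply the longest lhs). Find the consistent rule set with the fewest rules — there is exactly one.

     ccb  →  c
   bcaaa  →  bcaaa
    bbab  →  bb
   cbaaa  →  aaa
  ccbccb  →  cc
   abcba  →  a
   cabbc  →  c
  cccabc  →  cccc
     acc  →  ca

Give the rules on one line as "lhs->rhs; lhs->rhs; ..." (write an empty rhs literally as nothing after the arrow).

ab->; acc->ca; cb->

  | ccb => c
  | bcaaa
  | bbab => bb
  | cbaaa => aaa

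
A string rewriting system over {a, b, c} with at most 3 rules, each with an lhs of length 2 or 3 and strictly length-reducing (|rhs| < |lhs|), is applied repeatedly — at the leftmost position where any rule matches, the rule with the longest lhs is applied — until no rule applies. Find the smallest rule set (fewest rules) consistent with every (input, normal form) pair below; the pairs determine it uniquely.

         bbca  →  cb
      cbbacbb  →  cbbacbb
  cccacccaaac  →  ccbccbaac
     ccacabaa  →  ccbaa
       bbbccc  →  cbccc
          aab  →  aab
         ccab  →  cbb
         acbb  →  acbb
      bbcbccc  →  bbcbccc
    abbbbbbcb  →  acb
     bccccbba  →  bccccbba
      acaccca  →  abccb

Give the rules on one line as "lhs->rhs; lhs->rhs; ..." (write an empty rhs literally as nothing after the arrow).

  | bbca => bbb => cb
  | cbbacbb
  | cccacccaaac => ccbcccaaac => ccbccbaac
  | ccacabaa => cbcabaa => cbbbaa => ccbaa

abb->a; bbb->cb; ca->b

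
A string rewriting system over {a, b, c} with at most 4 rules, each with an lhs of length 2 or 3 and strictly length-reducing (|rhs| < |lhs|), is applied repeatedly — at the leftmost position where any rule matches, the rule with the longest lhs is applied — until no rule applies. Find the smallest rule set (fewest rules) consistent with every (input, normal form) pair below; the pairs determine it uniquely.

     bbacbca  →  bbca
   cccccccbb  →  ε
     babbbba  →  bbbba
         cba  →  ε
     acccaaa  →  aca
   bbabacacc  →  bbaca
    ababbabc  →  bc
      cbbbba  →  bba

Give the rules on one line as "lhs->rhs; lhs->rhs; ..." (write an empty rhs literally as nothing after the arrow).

  | bbacbca => bbaaca => bbca
  | cccccccbb => cccccbb => cccbb => cbb => ab => ε
  | babbbba => bbbba
  | cba => aa => ε

aa->; ab->; cb->a; cc->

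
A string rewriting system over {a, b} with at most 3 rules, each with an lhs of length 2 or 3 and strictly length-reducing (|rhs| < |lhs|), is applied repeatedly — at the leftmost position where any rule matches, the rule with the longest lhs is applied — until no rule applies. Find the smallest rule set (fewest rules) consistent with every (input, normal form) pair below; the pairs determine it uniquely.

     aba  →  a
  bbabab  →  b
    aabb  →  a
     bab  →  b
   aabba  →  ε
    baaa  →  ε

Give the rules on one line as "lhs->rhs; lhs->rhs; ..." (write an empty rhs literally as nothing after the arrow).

  | aba => a
  | bbabab => aabab => bab => b
  | aabb => bb => a
  | bab => b

aa->; ba->; bb->a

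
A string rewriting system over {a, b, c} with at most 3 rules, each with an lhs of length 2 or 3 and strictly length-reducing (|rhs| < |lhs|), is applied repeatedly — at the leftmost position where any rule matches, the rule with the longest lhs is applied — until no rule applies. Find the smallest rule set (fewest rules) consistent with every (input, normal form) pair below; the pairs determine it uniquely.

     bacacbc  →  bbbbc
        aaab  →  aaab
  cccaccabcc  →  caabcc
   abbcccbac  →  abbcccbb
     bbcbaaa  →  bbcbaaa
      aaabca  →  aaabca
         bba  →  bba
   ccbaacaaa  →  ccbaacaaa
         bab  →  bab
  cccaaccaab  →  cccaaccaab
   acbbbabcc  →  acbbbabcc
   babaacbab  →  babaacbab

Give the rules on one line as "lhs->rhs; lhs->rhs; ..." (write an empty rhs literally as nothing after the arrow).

  | bacacbc => bbacbc => bbbbc
  | aaab
  | cccaccabcc => ccacabcc => caabcc
  | abbcccbac => abbcccbb

bac->bb; cac->a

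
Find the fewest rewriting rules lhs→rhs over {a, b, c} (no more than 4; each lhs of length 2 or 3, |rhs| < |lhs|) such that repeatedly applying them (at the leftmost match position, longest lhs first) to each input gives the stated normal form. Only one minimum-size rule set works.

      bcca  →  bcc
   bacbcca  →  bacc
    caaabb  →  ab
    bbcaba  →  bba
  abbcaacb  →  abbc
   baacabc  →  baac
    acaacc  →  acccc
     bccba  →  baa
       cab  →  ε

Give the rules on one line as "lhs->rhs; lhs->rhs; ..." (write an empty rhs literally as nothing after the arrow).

ca->c; caa->cc; cb->; ccb->a

  | bcca => bcc
  | bacbcca => bacca => bacc
  | caaabb => ccabb => ccbb => ab
  | bbcaba => bbcba => bba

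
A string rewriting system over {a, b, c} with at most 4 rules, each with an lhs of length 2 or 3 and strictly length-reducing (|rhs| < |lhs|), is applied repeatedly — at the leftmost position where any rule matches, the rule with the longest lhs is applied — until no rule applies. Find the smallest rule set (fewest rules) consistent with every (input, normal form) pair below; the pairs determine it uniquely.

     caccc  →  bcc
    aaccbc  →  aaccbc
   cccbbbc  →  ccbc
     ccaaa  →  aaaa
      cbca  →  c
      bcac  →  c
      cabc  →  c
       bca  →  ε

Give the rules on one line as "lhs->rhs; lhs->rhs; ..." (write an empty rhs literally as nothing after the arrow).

bb->; ca->b; cca->aa; ccc->cc

  | caccc => bccc => bcc
  | aaccbc
  | cccbbbc => ccbbbc => ccbc
  | ccaaa => aaaa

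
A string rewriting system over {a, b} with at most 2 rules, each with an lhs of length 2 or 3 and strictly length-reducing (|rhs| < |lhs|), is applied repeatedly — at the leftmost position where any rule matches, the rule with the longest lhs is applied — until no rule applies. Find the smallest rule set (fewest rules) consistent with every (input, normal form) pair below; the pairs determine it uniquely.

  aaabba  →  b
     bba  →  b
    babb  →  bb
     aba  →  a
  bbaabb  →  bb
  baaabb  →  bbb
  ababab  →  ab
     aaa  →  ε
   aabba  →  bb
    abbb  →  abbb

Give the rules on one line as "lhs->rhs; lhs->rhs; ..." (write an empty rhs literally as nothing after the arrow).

aa->b; ba->

  | aaabba => babba => bba => b
  | bba => b
  | babb => bb
  | aba => a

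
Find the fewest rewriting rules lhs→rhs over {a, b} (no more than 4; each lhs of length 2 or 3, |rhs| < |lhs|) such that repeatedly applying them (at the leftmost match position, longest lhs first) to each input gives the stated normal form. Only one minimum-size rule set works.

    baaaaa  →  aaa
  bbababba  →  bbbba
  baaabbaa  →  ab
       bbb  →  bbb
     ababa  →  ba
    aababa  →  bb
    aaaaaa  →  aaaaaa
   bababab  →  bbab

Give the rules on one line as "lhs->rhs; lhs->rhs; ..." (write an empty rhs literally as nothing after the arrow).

  | baaaaa => aaa
  | bbababba => bbbba
  | baaabbaa => abbaa => ab
  | bbb

aab->bb; aba->; baa->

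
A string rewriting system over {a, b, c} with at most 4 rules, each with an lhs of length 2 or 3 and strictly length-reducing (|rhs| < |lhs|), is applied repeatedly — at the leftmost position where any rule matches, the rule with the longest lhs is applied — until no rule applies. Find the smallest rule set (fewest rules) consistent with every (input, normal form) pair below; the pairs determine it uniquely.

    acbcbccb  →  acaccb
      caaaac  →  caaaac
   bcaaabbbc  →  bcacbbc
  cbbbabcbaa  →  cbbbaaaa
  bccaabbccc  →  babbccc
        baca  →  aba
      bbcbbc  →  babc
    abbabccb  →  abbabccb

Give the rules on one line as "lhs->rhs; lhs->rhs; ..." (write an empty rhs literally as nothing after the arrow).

aab->c; bac->ab; bcb->a; cca->

  | acbcbccb => acaccb
  | caaaac
  | bcaaabbbc => bcacbbc
  | cbbbabcbaa => cbbbaaaa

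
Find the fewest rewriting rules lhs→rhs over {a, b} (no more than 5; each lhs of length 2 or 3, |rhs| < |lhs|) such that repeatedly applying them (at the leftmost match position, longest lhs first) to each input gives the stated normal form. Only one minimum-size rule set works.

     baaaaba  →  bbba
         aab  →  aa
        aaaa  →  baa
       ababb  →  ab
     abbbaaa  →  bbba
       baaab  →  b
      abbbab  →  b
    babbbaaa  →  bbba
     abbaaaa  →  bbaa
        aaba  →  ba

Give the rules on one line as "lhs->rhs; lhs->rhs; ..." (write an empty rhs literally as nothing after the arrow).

  | baaaaba => bbaaba => bbaaa => bbba
  | aab => aa
  | aaaa => baa
  | ababb => ab

aaa->ba; aab->aa; abb->b; bab->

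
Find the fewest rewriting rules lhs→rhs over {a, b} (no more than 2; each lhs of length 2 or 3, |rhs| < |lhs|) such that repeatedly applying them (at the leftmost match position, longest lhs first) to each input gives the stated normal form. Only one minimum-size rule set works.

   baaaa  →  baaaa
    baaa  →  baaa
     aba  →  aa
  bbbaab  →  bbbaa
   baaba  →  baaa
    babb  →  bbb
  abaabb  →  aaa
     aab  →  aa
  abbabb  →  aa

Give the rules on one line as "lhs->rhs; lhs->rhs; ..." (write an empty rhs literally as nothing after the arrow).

ab->a; bab->bb

  | baaaa
  | baaa
  | aba => aa
  | bbbaab => bbbaa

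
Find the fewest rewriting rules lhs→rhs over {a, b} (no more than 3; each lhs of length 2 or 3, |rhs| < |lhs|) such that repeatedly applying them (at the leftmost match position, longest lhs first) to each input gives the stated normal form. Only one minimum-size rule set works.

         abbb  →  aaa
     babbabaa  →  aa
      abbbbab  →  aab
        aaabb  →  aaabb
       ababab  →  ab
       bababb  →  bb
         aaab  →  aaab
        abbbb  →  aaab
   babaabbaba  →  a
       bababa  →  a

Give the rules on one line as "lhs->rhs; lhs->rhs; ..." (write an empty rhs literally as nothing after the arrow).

  | abbb => aaa
  | babbabaa => abbabaa => ababaa => baa => aa
  | abbbbab => aaabab => aab
  | aaabb

aba->; ba->a; bbb->aa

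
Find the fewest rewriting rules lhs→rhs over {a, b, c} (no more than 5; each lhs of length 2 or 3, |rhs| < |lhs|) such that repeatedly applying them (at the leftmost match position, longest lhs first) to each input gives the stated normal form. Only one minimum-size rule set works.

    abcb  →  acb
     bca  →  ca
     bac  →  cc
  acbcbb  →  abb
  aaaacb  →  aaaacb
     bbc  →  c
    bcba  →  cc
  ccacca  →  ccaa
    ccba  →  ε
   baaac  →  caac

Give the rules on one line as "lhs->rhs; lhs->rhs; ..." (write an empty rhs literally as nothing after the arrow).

  | abcb => acb
  | bca => ca
  | bac => cc
  | acbcbb => accbb => abb

acc->a; ba->c; bc->c; ccc->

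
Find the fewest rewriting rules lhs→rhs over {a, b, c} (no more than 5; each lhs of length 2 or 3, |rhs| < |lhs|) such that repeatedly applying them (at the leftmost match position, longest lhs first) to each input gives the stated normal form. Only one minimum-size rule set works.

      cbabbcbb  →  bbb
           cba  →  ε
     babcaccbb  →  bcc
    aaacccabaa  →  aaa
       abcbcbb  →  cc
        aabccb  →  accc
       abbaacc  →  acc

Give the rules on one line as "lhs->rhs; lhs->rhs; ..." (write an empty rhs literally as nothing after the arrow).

ab->c; ca->; cb->c; cbb->b

  | cbabbcbb => cabbcbb => bbcbb => bbb
  | cba => ca => ε
  | babcaccbb => bccaccbb => bcccbb => bccb => bcc
  | aaacccabaa => aaaccbaa => aaaccaa => aaaca => aaa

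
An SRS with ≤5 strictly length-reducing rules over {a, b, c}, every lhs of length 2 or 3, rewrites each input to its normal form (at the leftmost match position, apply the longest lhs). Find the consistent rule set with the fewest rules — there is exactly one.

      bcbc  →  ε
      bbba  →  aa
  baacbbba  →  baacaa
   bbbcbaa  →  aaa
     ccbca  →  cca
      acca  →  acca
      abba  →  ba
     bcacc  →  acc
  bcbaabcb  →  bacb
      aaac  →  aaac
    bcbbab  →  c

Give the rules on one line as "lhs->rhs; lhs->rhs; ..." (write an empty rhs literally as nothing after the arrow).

  | bcbc => bc => ε
  | bbba => cba => aa
  | baacbbba => baaccba => baacaa
  | bbbcbaa => cbcbaa => cbaa => aaa

ab->; bb->c; bc->; cba->aa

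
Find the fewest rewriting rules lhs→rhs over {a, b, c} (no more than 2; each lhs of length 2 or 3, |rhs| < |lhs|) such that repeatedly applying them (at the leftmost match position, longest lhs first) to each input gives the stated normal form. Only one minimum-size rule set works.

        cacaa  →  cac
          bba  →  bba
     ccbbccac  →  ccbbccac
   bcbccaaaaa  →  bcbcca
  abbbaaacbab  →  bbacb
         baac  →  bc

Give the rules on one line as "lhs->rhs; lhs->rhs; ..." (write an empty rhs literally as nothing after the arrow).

  | cacaa => cac
  | bba
  | ccbbccac
  | bcbccaaaaa => bcbccaaa => bcbcca

aa->; ab->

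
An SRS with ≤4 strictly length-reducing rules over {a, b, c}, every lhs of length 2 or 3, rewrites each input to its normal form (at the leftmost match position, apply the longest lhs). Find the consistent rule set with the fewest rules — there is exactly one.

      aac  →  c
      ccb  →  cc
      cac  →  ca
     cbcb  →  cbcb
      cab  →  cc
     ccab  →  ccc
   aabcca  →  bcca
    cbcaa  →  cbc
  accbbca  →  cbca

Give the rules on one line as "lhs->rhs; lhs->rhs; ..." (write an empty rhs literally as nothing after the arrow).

  | aac => c
  | ccb => cc
  | cac => ca
  | cbcb

aa->; ab->c; ac->a; ccb->cc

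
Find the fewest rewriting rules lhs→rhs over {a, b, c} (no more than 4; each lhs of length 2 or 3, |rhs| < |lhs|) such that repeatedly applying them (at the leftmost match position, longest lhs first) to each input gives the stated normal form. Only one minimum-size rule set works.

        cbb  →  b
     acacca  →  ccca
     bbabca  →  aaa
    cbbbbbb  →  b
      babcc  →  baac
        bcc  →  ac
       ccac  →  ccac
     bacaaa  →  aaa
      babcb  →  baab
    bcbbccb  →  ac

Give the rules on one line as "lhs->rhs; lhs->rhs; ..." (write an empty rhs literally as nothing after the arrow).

aca->c; bb->; bc->a; cb->

  | cbb => b
  | acacca => ccca
  | bbabca => abca => aaa
  | cbbbbbb => bbbbb => bbb => b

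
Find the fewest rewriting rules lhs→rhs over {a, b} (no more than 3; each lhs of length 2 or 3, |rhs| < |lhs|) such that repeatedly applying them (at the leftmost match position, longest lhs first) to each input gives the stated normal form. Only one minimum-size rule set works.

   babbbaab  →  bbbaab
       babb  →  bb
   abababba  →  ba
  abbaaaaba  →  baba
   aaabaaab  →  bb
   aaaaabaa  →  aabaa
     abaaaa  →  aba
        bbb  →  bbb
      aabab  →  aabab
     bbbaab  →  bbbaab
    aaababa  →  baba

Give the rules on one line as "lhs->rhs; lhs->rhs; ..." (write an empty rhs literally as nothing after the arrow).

aaa->; abb->b

  | babbbaab => bbbaab
  | babb => bb
  | abababba => ababba => abba => ba
  | abbaaaaba => baaaaba => baba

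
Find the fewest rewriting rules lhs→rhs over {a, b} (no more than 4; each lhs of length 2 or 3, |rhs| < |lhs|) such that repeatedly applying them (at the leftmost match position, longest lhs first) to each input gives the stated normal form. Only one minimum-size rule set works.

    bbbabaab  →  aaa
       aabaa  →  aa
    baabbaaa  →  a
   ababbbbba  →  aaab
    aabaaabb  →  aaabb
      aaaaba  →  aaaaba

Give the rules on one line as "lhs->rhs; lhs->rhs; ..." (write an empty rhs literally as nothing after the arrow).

baa->; bab->a; bba->ab; bbb->bb

  | bbbabaab => bbabaab => abbaab => aabab => aaa
  | aabaa => aa
  | baabbaaa => bbaaa => abaa => a
  | ababbbbba => aabbbba => aabbba => aabba => aaab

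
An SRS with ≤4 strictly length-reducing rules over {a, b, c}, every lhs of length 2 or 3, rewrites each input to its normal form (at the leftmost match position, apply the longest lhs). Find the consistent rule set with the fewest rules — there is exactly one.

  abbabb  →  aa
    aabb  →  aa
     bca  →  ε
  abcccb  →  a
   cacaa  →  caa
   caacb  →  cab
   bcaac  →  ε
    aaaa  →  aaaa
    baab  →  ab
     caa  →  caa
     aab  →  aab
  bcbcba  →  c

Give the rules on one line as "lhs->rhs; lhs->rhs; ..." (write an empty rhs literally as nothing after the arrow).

  | abbabb => aabb => aa
  | aabb => aa
  | bca => ba => ε
  | abcccb => abccb => abcb => abb => a

ac->; ba->; bb->; bc->b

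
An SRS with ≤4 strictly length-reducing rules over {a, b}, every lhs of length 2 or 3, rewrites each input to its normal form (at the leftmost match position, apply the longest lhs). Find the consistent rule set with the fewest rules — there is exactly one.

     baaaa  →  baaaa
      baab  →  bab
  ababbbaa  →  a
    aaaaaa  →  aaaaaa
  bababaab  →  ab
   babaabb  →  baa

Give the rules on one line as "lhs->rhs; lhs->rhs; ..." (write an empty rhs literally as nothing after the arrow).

aab->ab; aba->; bb->a

  | baaaa
  | baab => bab
  | ababbbaa => bbbaa => abaa => a
  | aaaaaa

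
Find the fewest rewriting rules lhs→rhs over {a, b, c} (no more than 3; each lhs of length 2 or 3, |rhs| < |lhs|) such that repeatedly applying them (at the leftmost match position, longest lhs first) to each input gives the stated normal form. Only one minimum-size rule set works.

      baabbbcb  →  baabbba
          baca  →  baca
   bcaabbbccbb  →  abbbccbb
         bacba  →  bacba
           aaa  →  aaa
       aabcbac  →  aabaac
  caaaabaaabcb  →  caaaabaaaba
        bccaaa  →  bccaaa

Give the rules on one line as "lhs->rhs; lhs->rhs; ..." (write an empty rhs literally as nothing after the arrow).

bca->; bcb->ba

  | baabbbcb => baabbba
  | baca
  | bcaabbbccbb => abbbccbb
  | bacba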